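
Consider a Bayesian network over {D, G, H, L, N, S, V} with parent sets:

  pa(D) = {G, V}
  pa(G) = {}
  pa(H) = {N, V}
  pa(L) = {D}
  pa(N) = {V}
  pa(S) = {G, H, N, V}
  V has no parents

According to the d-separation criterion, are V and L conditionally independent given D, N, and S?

Yes — V and L are d-separated given {D, N, S}.

We examine all 6 paths between V and L:
Path 1: V → H → S ← G → D → L
  D is a chain here and D is conditioned on, so the path is blocked at D.
Path 2: V → H ← N → S ← G → D → L
  N is a fork here and N is conditioned on, so the path is blocked at N.
Path 3: V → S ← G → D → L
  D is a chain here and D is conditioned on, so the path is blocked at D.
Path 4: V → N → H → S ← G → D → L
  N is a chain here and N is conditioned on, so the path is blocked at N.
Path 5: V → N → S ← G → D → L
  N is a chain here and N is conditioned on, so the path is blocked at N.
Path 6: V → D → L
  D is a chain here and D is conditioned on, so the path is blocked at D.
Every path is blocked, so V and L are d-separated given {D, N, S}.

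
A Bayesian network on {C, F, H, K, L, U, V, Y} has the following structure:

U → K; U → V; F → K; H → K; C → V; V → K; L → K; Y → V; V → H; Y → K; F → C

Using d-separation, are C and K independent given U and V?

Enumerating the 5 paths from C to K and testing each for blocking by {U, V}:
  1. C → V ← Y → K — V:collider[open]; Y:fork[open] ⇒ active
  2. C → V → K — V:chain[blocks] ⇒ blocked
  3. C → V ← U → K — V:collider[open]; U:fork[blocks] ⇒ blocked
  4. C → V → H → K — V:chain[blocks]; H:chain[open] ⇒ blocked
  5. C ← F → K — F:fork[open] ⇒ active
Since the path C → V ← Y → K is active, C and K are not d-separated given {U, V}.

No — C and K are not d-separated given {U, V}.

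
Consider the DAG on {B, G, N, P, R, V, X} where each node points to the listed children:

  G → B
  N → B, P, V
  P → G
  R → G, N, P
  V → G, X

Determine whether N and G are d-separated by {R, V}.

No — N and G are not d-separated given {R, V}.

Enumerating the 6 paths from N to G and testing each for blocking by {R, V}:
Path 1: N → P → G
  P is a chain and P is not conditioned on — no node blocks this path, so it is active.
Path 2: N → P ← R → G
  P is a collider here and neither P nor any of its descendants is conditioned on, so the collider stays closed — the path is blocked at P.
Path 3: N → V → G
  V is a chain here and V is conditioned on, so the path is blocked at V.
Path 4: N → B ← G
  B is a collider here and neither B nor any of its descendants is conditioned on, so the collider stays closed — the path is blocked at B.
Path 5: N ← R → P → G
  R is a fork here and R is conditioned on, so the path is blocked at R.
Path 6: N ← R → G
  R is a fork here and R is conditioned on, so the path is blocked at R.
Since the path N → P → G is active, N and G are not d-separated given {R, V}.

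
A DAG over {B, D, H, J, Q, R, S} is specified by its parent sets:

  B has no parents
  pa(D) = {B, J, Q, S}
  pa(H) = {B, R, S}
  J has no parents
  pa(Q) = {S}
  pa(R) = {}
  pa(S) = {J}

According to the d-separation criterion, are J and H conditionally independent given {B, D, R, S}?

We examine all 6 paths between J and H:
Path 1: J → S → H
  S is a chain here and S is conditioned on, so the path is blocked at S.
Path 2: J → S → Q → D ← B → H
  S is a chain here and S is conditioned on, so the path is blocked at S.
Path 3: J → S → D ← B → H
  S is a chain here and S is conditioned on, so the path is blocked at S.
Path 4: J → D ← B → H
  B is a fork here and B is conditioned on, so the path is blocked at B.
Path 5: J → D ← S → H
  S is a fork here and S is conditioned on, so the path is blocked at S.
Path 6: J → D ← Q ← S → H
  S is a fork here and S is conditioned on, so the path is blocked at S.
Every path is blocked, so J and H are d-separated given {B, D, R, S}.

Yes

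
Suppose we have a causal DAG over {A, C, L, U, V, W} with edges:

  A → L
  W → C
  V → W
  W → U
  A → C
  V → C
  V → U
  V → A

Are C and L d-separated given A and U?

Yes — C and L are d-separated given {A, U}.

There are 4 undirected paths between C and L; checking each against the conditioning set {A, U}:
Path 1: C ← W → U ← V → A → L
  A is a chain here and A is conditioned on, so the path is blocked at A.
Path 2: C ← W ← V → A → L
  A is a chain here and A is conditioned on, so the path is blocked at A.
Path 3: C ← V → A → L
  A is a chain here and A is conditioned on, so the path is blocked at A.
Path 4: C ← A → L
  A is a fork here and A is conditioned on, so the path is blocked at A.
All paths are blocked; C ⊥ L | {A, U} holds.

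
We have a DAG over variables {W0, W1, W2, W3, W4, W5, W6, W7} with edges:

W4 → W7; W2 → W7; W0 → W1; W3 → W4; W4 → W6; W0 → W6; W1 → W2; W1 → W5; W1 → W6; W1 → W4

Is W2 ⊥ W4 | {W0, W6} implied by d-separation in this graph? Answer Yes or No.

No

We examine all 4 paths between W2 and W4:
Path 1: W2 ← W1 → W4
  W1 is a fork and W1 is not conditioned on — no node blocks this path, so it is active.
Path 2: W2 ← W1 → W6 ← W4
  W1 is a fork and W1 is not conditioned on; W6 is a collider and W6 is conditioned on, which opens it — no node blocks this path, so it is active.
Path 3: W2 ← W1 ← W0 → W6 ← W4
  W0 is a fork here and W0 is conditioned on, so the path is blocked at W0.
Path 4: W2 → W7 ← W4
  W7 is a collider here and neither W7 nor any of its descendants is conditioned on, so the collider stays closed — the path is blocked at W7.
Because an active path exists, W2 and W4 are not d-separated.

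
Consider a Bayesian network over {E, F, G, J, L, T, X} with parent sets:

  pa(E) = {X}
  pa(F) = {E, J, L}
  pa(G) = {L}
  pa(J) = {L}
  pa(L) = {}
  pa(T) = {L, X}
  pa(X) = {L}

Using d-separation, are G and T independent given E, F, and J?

No

We examine all 4 paths between G and T:
Path 1: G ← L → F ← E ← X → T
  E is a chain here and E is conditioned on, so the path is blocked at E.
Path 2: G ← L → T
  L is a fork and L is not conditioned on — no node blocks this path, so it is active.
Path 3: G ← L → J → F ← E ← X → T
  J is a chain here and J is conditioned on, so the path is blocked at J.
Path 4: G ← L → X → T
  L is a fork and L is not conditioned on; X is a chain and X is not conditioned on — no node blocks this path, so it is active.
Since the path G ← L → T is active, G and T are not d-separated given {E, F, J}.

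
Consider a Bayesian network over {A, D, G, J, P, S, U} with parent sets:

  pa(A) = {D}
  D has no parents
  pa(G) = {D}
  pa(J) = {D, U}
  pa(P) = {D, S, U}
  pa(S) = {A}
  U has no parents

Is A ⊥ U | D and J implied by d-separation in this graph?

There are 4 undirected paths between A and U; checking each against the conditioning set {D, J}:
  1. A → S → P ← U — S:chain[open]; P:collider[blocks] ⇒ blocked
  2. A → S → P ← D → J ← U — S:chain[open]; P:collider[blocks]; D:fork[blocks]; J:collider[open] ⇒ blocked
  3. A ← D → P ← U — D:fork[blocks]; P:collider[blocks] ⇒ blocked
  4. A ← D → J ← U — D:fork[blocks]; J:collider[open] ⇒ blocked
Since every path is blocked, d-separation holds.

Yes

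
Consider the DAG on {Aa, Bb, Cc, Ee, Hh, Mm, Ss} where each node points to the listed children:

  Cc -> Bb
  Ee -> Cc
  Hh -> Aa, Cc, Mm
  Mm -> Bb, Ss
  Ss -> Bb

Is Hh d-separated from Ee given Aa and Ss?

Yes

Enumerating the 3 paths from Hh to Ee and testing each for blocking by {Aa, Ss}:
Path 1: Hh → Cc ← Ee
  Cc is a collider here and neither Cc nor any of its descendants is conditioned on, so the collider stays closed — the path is blocked at Cc.
Path 2: Hh → Mm → Ss → Bb ← Cc ← Ee
  Ss is a chain here and Ss is conditioned on, so the path is blocked at Ss.
Path 3: Hh → Mm → Bb ← Cc ← Ee
  Bb is a collider here and neither Bb nor any of its descendants is conditioned on, so the collider stays closed — the path is blocked at Bb.
Every path is blocked, so Hh and Ee are d-separated given {Aa, Ss}.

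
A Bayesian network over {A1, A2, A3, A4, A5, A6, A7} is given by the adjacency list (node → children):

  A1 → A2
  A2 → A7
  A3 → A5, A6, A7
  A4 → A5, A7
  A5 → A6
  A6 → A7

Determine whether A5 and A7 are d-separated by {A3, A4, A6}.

We examine all 5 paths between A5 and A7:
  1. A5 ← A3 → A7 — A3:fork[blocks] ⇒ blocked
  2. A5 ← A3 → A6 → A7 — A3:fork[blocks]; A6:chain[blocks] ⇒ blocked
  3. A5 → A6 → A7 — A6:chain[blocks] ⇒ blocked
  4. A5 → A6 ← A3 → A7 — A6:collider[open]; A3:fork[blocks] ⇒ blocked
  5. A5 ← A4 → A7 — A4:fork[blocks] ⇒ blocked
All paths are blocked; A5 ⊥ A7 | {A3, A4, A6} holds.

Yes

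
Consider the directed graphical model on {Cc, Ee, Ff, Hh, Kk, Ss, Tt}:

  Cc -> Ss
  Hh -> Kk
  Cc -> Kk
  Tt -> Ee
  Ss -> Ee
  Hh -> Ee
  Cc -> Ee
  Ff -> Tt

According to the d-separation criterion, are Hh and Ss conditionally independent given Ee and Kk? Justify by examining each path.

No

We examine all 4 paths between Hh and Ss:
Path 1: Hh → Kk ← Cc → Ee ← Ss
  Kk is a collider and Kk is conditioned on, which opens it; Cc is a fork and Cc is not conditioned on; Ee is a collider and Ee is conditioned on, which opens it — no node blocks this path, so it is active.
Path 2: Hh → Kk ← Cc → Ss
  Kk is a collider and Kk is conditioned on, which opens it; Cc is a fork and Cc is not conditioned on — no node blocks this path, so it is active.
Path 3: Hh → Ee ← Cc → Ss
  Ee is a collider and Ee is conditioned on, which opens it; Cc is a fork and Cc is not conditioned on — no node blocks this path, so it is active.
Path 4: Hh → Ee ← Ss
  Ee is a collider and Ee is conditioned on, which opens it — no node blocks this path, so it is active.
Because an active path exists, Hh and Ss are not d-separated.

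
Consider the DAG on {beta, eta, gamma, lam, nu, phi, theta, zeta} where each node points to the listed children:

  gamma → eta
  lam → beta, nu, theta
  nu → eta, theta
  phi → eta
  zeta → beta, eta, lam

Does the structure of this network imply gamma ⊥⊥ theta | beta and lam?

Yes

We examine all 6 paths between gamma and theta:
Path 1: gamma → eta ← zeta → lam → theta
  eta is a collider here and neither eta nor any of its descendants is conditioned on, so the collider stays closed — the path is blocked at eta.
Path 2: gamma → eta ← zeta → lam → nu → theta
  eta is a collider here and neither eta nor any of its descendants is conditioned on, so the collider stays closed — the path is blocked at eta.
Path 3: gamma → eta ← zeta → beta ← lam → theta
  eta is a collider here and neither eta nor any of its descendants is conditioned on, so the collider stays closed — the path is blocked at eta.
Path 4: gamma → eta ← zeta → beta ← lam → nu → theta
  eta is a collider here and neither eta nor any of its descendants is conditioned on, so the collider stays closed — the path is blocked at eta.
Path 5: gamma → eta ← nu → theta
  eta is a collider here and neither eta nor any of its descendants is conditioned on, so the collider stays closed — the path is blocked at eta.
Path 6: gamma → eta ← nu ← lam → theta
  eta is a collider here and neither eta nor any of its descendants is conditioned on, so the collider stays closed — the path is blocked at eta.
Every path is blocked, so gamma and theta are d-separated given {beta, lam}.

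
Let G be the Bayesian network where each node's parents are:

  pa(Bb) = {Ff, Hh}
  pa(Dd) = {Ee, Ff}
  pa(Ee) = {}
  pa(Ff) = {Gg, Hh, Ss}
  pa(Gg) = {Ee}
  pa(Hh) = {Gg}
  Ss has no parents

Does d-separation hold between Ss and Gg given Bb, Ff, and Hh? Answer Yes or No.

No — Ss and Gg are not d-separated given {Bb, Ff, Hh}.

We examine all 4 paths between Ss and Gg:
Path 1: Ss → Ff ← Gg
  Ff is a collider and Ff is conditioned on, which opens it — no node blocks this path, so it is active.
Path 2: Ss → Ff → Bb ← Hh ← Gg
  Ff is a chain here and Ff is conditioned on, so the path is blocked at Ff.
Path 3: Ss → Ff ← Hh ← Gg
  Hh is a chain here and Hh is conditioned on, so the path is blocked at Hh.
Path 4: Ss → Ff → Dd ← Ee → Gg
  Ff is a chain here and Ff is conditioned on, so the path is blocked at Ff.
Since the path Ss → Ff ← Gg is active, Ss and Gg are not d-separated given {Bb, Ff, Hh}.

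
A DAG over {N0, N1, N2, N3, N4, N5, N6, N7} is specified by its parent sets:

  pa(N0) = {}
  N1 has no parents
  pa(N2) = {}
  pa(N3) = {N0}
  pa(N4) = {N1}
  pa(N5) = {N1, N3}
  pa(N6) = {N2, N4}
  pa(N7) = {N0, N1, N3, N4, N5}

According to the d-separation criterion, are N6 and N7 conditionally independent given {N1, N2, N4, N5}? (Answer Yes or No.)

5 paths connect N6 and N7; each must be blocked for d-separation to hold:
Path 1: N6 ← N4 ← N1 → N7
  N4 is a chain here and N4 is conditioned on, so the path is blocked at N4.
Path 2: N6 ← N4 ← N1 → N5 → N7
  N4 is a chain here and N4 is conditioned on, so the path is blocked at N4.
Path 3: N6 ← N4 ← N1 → N5 ← N3 → N7
  N4 is a chain here and N4 is conditioned on, so the path is blocked at N4.
Path 4: N6 ← N4 ← N1 → N5 ← N3 ← N0 → N7
  N4 is a chain here and N4 is conditioned on, so the path is blocked at N4.
Path 5: N6 ← N4 → N7
  N4 is a fork here and N4 is conditioned on, so the path is blocked at N4.
All paths are blocked; N6 ⊥ N7 | {N1, N2, N4, N5} holds.

Yes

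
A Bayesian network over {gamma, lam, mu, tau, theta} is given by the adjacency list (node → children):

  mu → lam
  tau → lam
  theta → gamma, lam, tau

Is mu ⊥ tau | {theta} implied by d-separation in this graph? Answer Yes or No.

There are 2 undirected paths between mu and tau; checking each against the conditioning set {theta}:
Path 1: mu → lam ← tau
  lam is a collider here and neither lam nor any of its descendants is conditioned on, so the collider stays closed — the path is blocked at lam.
Path 2: mu → lam ← theta → tau
  lam is a collider here and neither lam nor any of its descendants is conditioned on, so the collider stays closed — the path is blocked at lam.
Since every path is blocked, d-separation holds.

Yes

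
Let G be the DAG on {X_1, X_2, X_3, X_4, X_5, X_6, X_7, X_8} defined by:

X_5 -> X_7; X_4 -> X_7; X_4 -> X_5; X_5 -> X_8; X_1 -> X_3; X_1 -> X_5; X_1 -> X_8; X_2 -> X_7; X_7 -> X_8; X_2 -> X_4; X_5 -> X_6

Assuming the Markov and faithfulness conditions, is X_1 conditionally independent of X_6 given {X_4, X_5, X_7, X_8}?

5 paths connect X_1 and X_6; each must be blocked for d-separation to hold:
Path 1: X_1 → X_8 ← X_7 ← X_4 → X_5 → X_6
  X_7 is a chain here and X_7 is conditioned on, so the path is blocked at X_7.
Path 2: X_1 → X_8 ← X_7 ← X_2 → X_4 → X_5 → X_6
  X_7 is a chain here and X_7 is conditioned on, so the path is blocked at X_7.
Path 3: X_1 → X_8 ← X_7 ← X_5 → X_6
  X_7 is a chain here and X_7 is conditioned on, so the path is blocked at X_7.
Path 4: X_1 → X_8 ← X_5 → X_6
  X_5 is a fork here and X_5 is conditioned on, so the path is blocked at X_5.
Path 5: X_1 → X_5 → X_6
  X_5 is a chain here and X_5 is conditioned on, so the path is blocked at X_5.
Since every path is blocked, d-separation holds.

Yes — X_1 and X_6 are d-separated given {X_4, X_5, X_7, X_8}.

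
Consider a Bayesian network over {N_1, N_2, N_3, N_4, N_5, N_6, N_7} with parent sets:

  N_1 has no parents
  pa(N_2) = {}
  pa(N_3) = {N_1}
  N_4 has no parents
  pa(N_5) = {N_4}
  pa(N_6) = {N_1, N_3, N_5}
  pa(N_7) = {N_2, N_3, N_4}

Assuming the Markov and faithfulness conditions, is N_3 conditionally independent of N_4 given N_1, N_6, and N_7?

There are 3 undirected paths between N_3 and N_4; checking each against the conditioning set {N_1, N_6, N_7}:
  1. N_3 → N_7 ← N_4 — N_7:collider[open] ⇒ active
  2. N_3 → N_6 ← N_5 ← N_4 — N_6:collider[open]; N_5:chain[open] ⇒ active
  3. N_3 ← N_1 → N_6 ← N_5 ← N_4 — N_1:fork[blocks]; N_6:collider[open]; N_5:chain[open] ⇒ blocked
At least one path is unblocked, so d-separation fails.

No — N_3 and N_4 are not d-separated given {N_1, N_6, N_7}.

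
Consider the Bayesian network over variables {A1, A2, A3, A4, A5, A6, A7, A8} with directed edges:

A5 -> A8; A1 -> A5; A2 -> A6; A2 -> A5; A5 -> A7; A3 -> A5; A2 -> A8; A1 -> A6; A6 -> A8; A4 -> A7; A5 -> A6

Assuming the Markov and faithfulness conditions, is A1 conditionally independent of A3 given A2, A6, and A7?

There are 6 undirected paths between A1 and A3; checking each against the conditioning set {A2, A6, A7}:
  1. A1 → A5 ← A3 — A5:collider[open] ⇒ active
  2. A1 → A6 ← A5 ← A3 — A6:collider[open]; A5:chain[open] ⇒ active
  3. A1 → A6 ← A2 → A5 ← A3 — A6:collider[open]; A2:fork[blocks]; A5:collider[open] ⇒ blocked
  4. A1 → A6 ← A2 → A8 ← A5 ← A3 — A6:collider[open]; A2:fork[blocks]; A8:collider[blocks]; A5:chain[open] ⇒ blocked
  5. A1 → A6 → A8 ← A5 ← A3 — A6:chain[blocks]; A8:collider[blocks]; A5:chain[open] ⇒ blocked
  6. A1 → A6 → A8 ← A2 → A5 ← A3 — A6:chain[blocks]; A8:collider[blocks]; A2:fork[blocks]; A5:collider[open] ⇒ blocked
Since the path A1 → A5 ← A3 is active, A1 and A3 are not d-separated given {A2, A6, A7}.

No — A1 and A3 are not d-separated given {A2, A6, A7}.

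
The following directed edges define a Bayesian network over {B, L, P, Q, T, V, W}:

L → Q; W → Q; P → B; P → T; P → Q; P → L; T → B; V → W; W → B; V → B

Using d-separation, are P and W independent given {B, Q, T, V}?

Enumerating the 6 paths from P to W and testing each for blocking by {B, Q, T, V}:
Path 1: P → B ← V → W
  V is a fork here and V is conditioned on, so the path is blocked at V.
Path 2: P → B ← W
  B is a collider and B is conditioned on, which opens it — no node blocks this path, so it is active.
Path 3: P → T → B ← V → W
  T is a chain here and T is conditioned on, so the path is blocked at T.
Path 4: P → T → B ← W
  T is a chain here and T is conditioned on, so the path is blocked at T.
Path 5: P → L → Q ← W
  L is a chain and L is not conditioned on; Q is a collider and Q is conditioned on, which opens it — no node blocks this path, so it is active.
Path 6: P → Q ← W
  Q is a collider and Q is conditioned on, which opens it — no node blocks this path, so it is active.
At least one path is unblocked, so d-separation fails.

No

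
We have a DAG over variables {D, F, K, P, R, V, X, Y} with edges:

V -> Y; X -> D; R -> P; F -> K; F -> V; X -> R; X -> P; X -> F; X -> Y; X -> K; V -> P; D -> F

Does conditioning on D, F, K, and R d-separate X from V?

Enumerating the 6 paths from X to V and testing each for blocking by {D, F, K, R}:
  1. X → Y ← V — Y:collider[blocks] ⇒ blocked
  2. X → P ← V — P:collider[blocks] ⇒ blocked
  3. X → K ← F → V — K:collider[open]; F:fork[blocks] ⇒ blocked
  4. X → F → V — F:chain[blocks] ⇒ blocked
  5. X → R → P ← V — R:chain[blocks]; P:collider[blocks] ⇒ blocked
  6. X → D → F → V — D:chain[blocks]; F:chain[blocks] ⇒ blocked
Since every path is blocked, d-separation holds.

Yes — X and V are d-separated given {D, F, K, R}.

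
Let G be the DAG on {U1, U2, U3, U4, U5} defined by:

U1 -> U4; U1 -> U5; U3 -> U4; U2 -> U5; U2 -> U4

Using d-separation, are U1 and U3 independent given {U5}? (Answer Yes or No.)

Yes

2 paths connect U1 and U3; each must be blocked for d-separation to hold:
Path 1: U1 → U5 ← U2 → U4 ← U3
  U4 is a collider here and neither U4 nor any of its descendants is conditioned on, so the collider stays closed — the path is blocked at U4.
Path 2: U1 → U4 ← U3
  U4 is a collider here and neither U4 nor any of its descendants is conditioned on, so the collider stays closed — the path is blocked at U4.
Since every path is blocked, d-separation holds.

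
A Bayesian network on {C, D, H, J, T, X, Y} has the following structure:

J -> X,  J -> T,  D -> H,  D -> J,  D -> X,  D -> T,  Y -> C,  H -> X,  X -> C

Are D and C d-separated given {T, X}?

There are 4 undirected paths between D and C; checking each against the conditioning set {T, X}:
  1. D → X → C — X:chain[blocks] ⇒ blocked
  2. D → T ← J → X → C — T:collider[open]; J:fork[open]; X:chain[blocks] ⇒ blocked
  3. D → J → X → C — J:chain[open]; X:chain[blocks] ⇒ blocked
  4. D → H → X → C — H:chain[open]; X:chain[blocks] ⇒ blocked
All paths are blocked; D ⊥ C | {T, X} holds.

Yes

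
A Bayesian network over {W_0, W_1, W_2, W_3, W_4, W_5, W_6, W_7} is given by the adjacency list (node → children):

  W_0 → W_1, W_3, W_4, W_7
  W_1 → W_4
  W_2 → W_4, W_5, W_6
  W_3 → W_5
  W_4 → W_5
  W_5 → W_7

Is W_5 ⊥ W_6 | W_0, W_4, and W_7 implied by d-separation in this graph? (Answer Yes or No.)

No

6 paths connect W_5 and W_6; each must be blocked for d-separation to hold:
Path 1: W_5 ← W_2 → W_6
  W_2 is a fork and W_2 is not conditioned on — no node blocks this path, so it is active.
Path 2: W_5 ← W_3 ← W_0 → W_1 → W_4 ← W_2 → W_6
  W_0 is a fork here and W_0 is conditioned on, so the path is blocked at W_0.
Path 3: W_5 ← W_3 ← W_0 → W_4 ← W_2 → W_6
  W_0 is a fork here and W_0 is conditioned on, so the path is blocked at W_0.
Path 4: W_5 → W_7 ← W_0 → W_1 → W_4 ← W_2 → W_6
  W_0 is a fork here and W_0 is conditioned on, so the path is blocked at W_0.
Path 5: W_5 → W_7 ← W_0 → W_4 ← W_2 → W_6
  W_0 is a fork here and W_0 is conditioned on, so the path is blocked at W_0.
Path 6: W_5 ← W_4 ← W_2 → W_6
  W_4 is a chain here and W_4 is conditioned on, so the path is blocked at W_4.
Since the path W_5 ← W_2 → W_6 is active, W_5 and W_6 are not d-separated given {W_0, W_4, W_7}.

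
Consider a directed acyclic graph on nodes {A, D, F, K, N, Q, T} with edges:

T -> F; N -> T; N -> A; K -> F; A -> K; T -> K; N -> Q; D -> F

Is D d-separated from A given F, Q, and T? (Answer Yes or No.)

No

There are 4 undirected paths between D and A; checking each against the conditioning set {F, Q, T}:
Path 1: D → F ← T ← N → A
  T is a chain here and T is conditioned on, so the path is blocked at T.
Path 2: D → F ← T → K ← A
  T is a fork here and T is conditioned on, so the path is blocked at T.
Path 3: D → F ← K ← A
  F is a collider and F is conditioned on, which opens it; K is a chain and K is not conditioned on — no node blocks this path, so it is active.
Path 4: D → F ← K ← T ← N → A
  T is a chain here and T is conditioned on, so the path is blocked at T.
Because an active path exists, D and A are not d-separated.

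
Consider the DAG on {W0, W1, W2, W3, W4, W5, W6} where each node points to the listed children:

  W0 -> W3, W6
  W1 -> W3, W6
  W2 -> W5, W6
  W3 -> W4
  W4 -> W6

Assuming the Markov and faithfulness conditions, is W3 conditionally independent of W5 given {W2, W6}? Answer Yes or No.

Yes

Enumerating the 3 paths from W3 to W5 and testing each for blocking by {W2, W6}:
  1. W3 → W4 → W6 ← W2 → W5 — W4:chain[open]; W6:collider[open]; W2:fork[blocks] ⇒ blocked
  2. W3 ← W1 → W6 ← W2 → W5 — W1:fork[open]; W6:collider[open]; W2:fork[blocks] ⇒ blocked
  3. W3 ← W0 → W6 ← W2 → W5 — W0:fork[open]; W6:collider[open]; W2:fork[blocks] ⇒ blocked
Every path is blocked, so W3 and W5 are d-separated given {W2, W6}.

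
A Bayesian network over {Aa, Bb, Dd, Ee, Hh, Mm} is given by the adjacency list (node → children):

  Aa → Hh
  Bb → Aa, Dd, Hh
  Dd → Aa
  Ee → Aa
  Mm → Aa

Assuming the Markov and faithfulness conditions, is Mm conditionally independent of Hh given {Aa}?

3 paths connect Mm and Hh; each must be blocked for d-separation to hold:
Path 1: Mm → Aa → Hh
  Aa is a chain here and Aa is conditioned on, so the path is blocked at Aa.
Path 2: Mm → Aa ← Dd ← Bb → Hh
  Aa is a collider and Aa is conditioned on, which opens it; Dd is a chain and Dd is not conditioned on; Bb is a fork and Bb is not conditioned on — no node blocks this path, so it is active.
Path 3: Mm → Aa ← Bb → Hh
  Aa is a collider and Aa is conditioned on, which opens it; Bb is a fork and Bb is not conditioned on — no node blocks this path, so it is active.
Because an active path exists, Mm and Hh are not d-separated.

No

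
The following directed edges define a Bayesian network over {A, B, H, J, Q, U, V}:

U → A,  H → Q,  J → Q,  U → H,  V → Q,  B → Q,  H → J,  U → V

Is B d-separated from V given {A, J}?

Yes

We examine all 3 paths between B and V:
Path 1: B → Q ← H ← U → V
  Q is a collider here and neither Q nor any of its descendants is conditioned on, so the collider stays closed — the path is blocked at Q.
Path 2: B → Q ← J ← H ← U → V
  Q is a collider here and neither Q nor any of its descendants is conditioned on, so the collider stays closed — the path is blocked at Q.
Path 3: B → Q ← V
  Q is a collider here and neither Q nor any of its descendants is conditioned on, so the collider stays closed — the path is blocked at Q.
Every path is blocked, so B and V are d-separated given {A, J}.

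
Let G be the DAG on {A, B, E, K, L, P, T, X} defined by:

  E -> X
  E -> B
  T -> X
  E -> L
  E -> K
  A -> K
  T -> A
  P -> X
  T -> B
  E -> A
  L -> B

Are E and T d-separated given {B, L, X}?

We examine all 5 paths between E and T:
Path 1: E → K ← A ← T
  K is a collider here and neither K nor any of its descendants is conditioned on, so the collider stays closed — the path is blocked at K.
Path 2: E → X ← T
  X is a collider and X is conditioned on, which opens it — no node blocks this path, so it is active.
Path 3: E → B ← T
  B is a collider and B is conditioned on, which opens it — no node blocks this path, so it is active.
Path 4: E → A ← T
  A is a collider here and neither A nor any of its descendants is conditioned on, so the collider stays closed — the path is blocked at A.
Path 5: E → L → B ← T
  L is a chain here and L is conditioned on, so the path is blocked at L.
Since the path E → X ← T is active, E and T are not d-separated given {B, L, X}.

No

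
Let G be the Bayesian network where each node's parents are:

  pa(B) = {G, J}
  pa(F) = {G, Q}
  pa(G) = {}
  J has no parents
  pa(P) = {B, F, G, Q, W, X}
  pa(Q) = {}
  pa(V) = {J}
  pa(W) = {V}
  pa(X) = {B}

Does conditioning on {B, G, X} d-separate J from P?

6 paths connect J and P; each must be blocked for d-separation to hold:
  1. J → V → W → P — V:chain[open]; W:chain[open] ⇒ active
  2. J → B ← G → P — B:collider[open]; G:fork[blocks] ⇒ blocked
  3. J → B ← G → F → P — B:collider[open]; G:fork[blocks]; F:chain[open] ⇒ blocked
  4. J → B ← G → F ← Q → P — B:collider[open]; G:fork[blocks]; F:collider[blocks]; Q:fork[open] ⇒ blocked
  5. J → B → P — B:chain[blocks] ⇒ blocked
  6. J → B → X → P — B:chain[blocks]; X:chain[blocks] ⇒ blocked
Since the path J → V → W → P is active, J and P are not d-separated given {B, G, X}.

No — J and P are not d-separated given {B, G, X}.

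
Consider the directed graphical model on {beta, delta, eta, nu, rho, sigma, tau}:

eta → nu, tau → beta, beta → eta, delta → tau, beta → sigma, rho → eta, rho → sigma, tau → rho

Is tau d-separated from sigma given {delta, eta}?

Enumerating the 4 paths from tau to sigma and testing each for blocking by {delta, eta}:
  1. tau → beta → eta ← rho → sigma — beta:chain[open]; eta:collider[open]; rho:fork[open] ⇒ active
  2. tau → beta → sigma — beta:chain[open] ⇒ active
  3. tau → rho → eta ← beta → sigma — rho:chain[open]; eta:collider[open]; beta:fork[open] ⇒ active
  4. tau → rho → sigma — rho:chain[open] ⇒ active
Because an active path exists, tau and sigma are not d-separated.

No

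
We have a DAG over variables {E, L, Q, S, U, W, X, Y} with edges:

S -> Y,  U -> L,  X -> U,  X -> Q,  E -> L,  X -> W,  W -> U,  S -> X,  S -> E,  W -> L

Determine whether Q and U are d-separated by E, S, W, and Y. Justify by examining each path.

No — Q and U are not d-separated given {E, S, W, Y}.

5 paths connect Q and U; each must be blocked for d-separation to hold:
Path 1: Q ← X → W → U
  W is a chain here and W is conditioned on, so the path is blocked at W.
Path 2: Q ← X → W → L ← U
  W is a chain here and W is conditioned on, so the path is blocked at W.
Path 3: Q ← X → U
  X is a fork and X is not conditioned on — no node blocks this path, so it is active.
Path 4: Q ← X ← S → E → L ← W → U
  S is a fork here and S is conditioned on, so the path is blocked at S.
Path 5: Q ← X ← S → E → L ← U
  S is a fork here and S is conditioned on, so the path is blocked at S.
At least one path is unblocked, so d-separation fails.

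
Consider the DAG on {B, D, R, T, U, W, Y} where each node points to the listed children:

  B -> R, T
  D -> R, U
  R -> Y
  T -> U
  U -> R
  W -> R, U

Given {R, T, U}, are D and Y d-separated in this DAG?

4 paths connect D and Y; each must be blocked for d-separation to hold:
Path 1: D → U ← T ← B → R → Y
  T is a chain here and T is conditioned on, so the path is blocked at T.
Path 2: D → U ← W → R → Y
  R is a chain here and R is conditioned on, so the path is blocked at R.
Path 3: D → U → R → Y
  U is a chain here and U is conditioned on, so the path is blocked at U.
Path 4: D → R → Y
  R is a chain here and R is conditioned on, so the path is blocked at R.
All paths are blocked; D ⊥ Y | {R, T, U} holds.

Yes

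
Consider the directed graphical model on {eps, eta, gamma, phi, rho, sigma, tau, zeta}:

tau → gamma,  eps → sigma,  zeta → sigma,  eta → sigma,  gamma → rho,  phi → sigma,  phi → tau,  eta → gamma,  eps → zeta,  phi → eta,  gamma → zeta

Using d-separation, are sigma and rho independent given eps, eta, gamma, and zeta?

6 paths connect sigma and rho; each must be blocked for d-separation to hold:
Path 1: sigma ← phi → eta → gamma → rho
  eta is a chain here and eta is conditioned on, so the path is blocked at eta.
Path 2: sigma ← phi → tau → gamma → rho
  gamma is a chain here and gamma is conditioned on, so the path is blocked at gamma.
Path 3: sigma ← eta ← phi → tau → gamma → rho
  eta is a chain here and eta is conditioned on, so the path is blocked at eta.
Path 4: sigma ← eta → gamma → rho
  eta is a fork here and eta is conditioned on, so the path is blocked at eta.
Path 5: sigma ← zeta ← gamma → rho
  zeta is a chain here and zeta is conditioned on, so the path is blocked at zeta.
Path 6: sigma ← eps → zeta ← gamma → rho
  eps is a fork here and eps is conditioned on, so the path is blocked at eps.
Since every path is blocked, d-separation holds.

Yes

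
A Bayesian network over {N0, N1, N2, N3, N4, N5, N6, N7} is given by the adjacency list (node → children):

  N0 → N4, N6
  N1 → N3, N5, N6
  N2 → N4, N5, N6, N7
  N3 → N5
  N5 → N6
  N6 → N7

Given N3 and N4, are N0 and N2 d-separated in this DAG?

No

Enumerating the 6 paths from N0 to N2 and testing each for blocking by {N3, N4}:
Path 1: N0 → N4 ← N2
  N4 is a collider and N4 is conditioned on, which opens it — no node blocks this path, so it is active.
Path 2: N0 → N6 ← N5 ← N2
  N6 is a collider here and neither N6 nor any of its descendants is conditioned on, so the collider stays closed — the path is blocked at N6.
Path 3: N0 → N6 ← N2
  N6 is a collider here and neither N6 nor any of its descendants is conditioned on, so the collider stays closed — the path is blocked at N6.
Path 4: N0 → N6 → N7 ← N2
  N7 is a collider here and neither N7 nor any of its descendants is conditioned on, so the collider stays closed — the path is blocked at N7.
Path 5: N0 → N6 ← N1 → N5 ← N2
  N6 is a collider here and neither N6 nor any of its descendants is conditioned on, so the collider stays closed — the path is blocked at N6.
Path 6: N0 → N6 ← N1 → N3 → N5 ← N2
  N6 is a collider here and neither N6 nor any of its descendants is conditioned on, so the collider stays closed — the path is blocked at N6.
Since the path N0 → N4 ← N2 is active, N0 and N2 are not d-separated given {N3, N4}.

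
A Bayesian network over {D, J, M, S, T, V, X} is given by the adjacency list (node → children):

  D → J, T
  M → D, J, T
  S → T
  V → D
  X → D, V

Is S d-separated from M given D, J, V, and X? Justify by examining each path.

Yes

We examine all 3 paths between S and M:
Path 1: S → T ← M
  T is a collider here and neither T nor any of its descendants is conditioned on, so the collider stays closed — the path is blocked at T.
Path 2: S → T ← D → J ← M
  T is a collider here and neither T nor any of its descendants is conditioned on, so the collider stays closed — the path is blocked at T.
Path 3: S → T ← D ← M
  T is a collider here and neither T nor any of its descendants is conditioned on, so the collider stays closed — the path is blocked at T.
Since every path is blocked, d-separation holds.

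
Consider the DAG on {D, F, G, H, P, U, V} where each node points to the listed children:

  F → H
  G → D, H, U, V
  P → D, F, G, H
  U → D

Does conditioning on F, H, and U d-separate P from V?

No

5 paths connect P and V; each must be blocked for d-separation to hold:
Path 1: P → F → H ← G → V
  F is a chain here and F is conditioned on, so the path is blocked at F.
Path 2: P → G → V
  G is a chain and G is not conditioned on — no node blocks this path, so it is active.
Path 3: P → D ← G → V
  D is a collider here and neither D nor any of its descendants is conditioned on, so the collider stays closed — the path is blocked at D.
Path 4: P → D ← U ← G → V
  D is a collider here and neither D nor any of its descendants is conditioned on, so the collider stays closed — the path is blocked at D.
Path 5: P → H ← G → V
  H is a collider and H is conditioned on, which opens it; G is a fork and G is not conditioned on — no node blocks this path, so it is active.
Since the path P → G → V is active, P and V are not d-separated given {F, H, U}.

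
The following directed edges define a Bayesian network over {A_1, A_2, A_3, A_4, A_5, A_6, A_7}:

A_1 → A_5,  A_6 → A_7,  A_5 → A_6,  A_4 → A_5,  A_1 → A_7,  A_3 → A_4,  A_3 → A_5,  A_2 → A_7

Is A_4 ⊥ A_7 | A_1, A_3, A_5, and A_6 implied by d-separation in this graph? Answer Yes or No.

Yes

There are 4 undirected paths between A_4 and A_7; checking each against the conditioning set {A_1, A_3, A_5, A_6}:
Path 1: A_4 ← A_3 → A_5 ← A_1 → A_7
  A_3 is a fork here and A_3 is conditioned on, so the path is blocked at A_3.
Path 2: A_4 ← A_3 → A_5 → A_6 → A_7
  A_3 is a fork here and A_3 is conditioned on, so the path is blocked at A_3.
Path 3: A_4 → A_5 ← A_1 → A_7
  A_1 is a fork here and A_1 is conditioned on, so the path is blocked at A_1.
Path 4: A_4 → A_5 → A_6 → A_7
  A_5 is a chain here and A_5 is conditioned on, so the path is blocked at A_5.
Every path is blocked, so A_4 and A_7 are d-separated given {A_1, A_3, A_5, A_6}.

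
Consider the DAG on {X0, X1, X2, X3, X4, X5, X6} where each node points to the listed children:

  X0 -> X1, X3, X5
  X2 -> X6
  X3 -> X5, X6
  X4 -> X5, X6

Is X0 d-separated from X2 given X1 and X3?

There are 4 undirected paths between X0 and X2; checking each against the conditioning set {X1, X3}:
Path 1: X0 → X3 → X6 ← X2
  X3 is a chain here and X3 is conditioned on, so the path is blocked at X3.
Path 2: X0 → X3 → X5 ← X4 → X6 ← X2
  X3 is a chain here and X3 is conditioned on, so the path is blocked at X3.
Path 3: X0 → X5 ← X4 → X6 ← X2
  X5 is a collider here and neither X5 nor any of its descendants is conditioned on, so the collider stays closed — the path is blocked at X5.
Path 4: X0 → X5 ← X3 → X6 ← X2
  X5 is a collider here and neither X5 nor any of its descendants is conditioned on, so the collider stays closed — the path is blocked at X5.
Every path is blocked, so X0 and X2 are d-separated given {X1, X3}.

Yes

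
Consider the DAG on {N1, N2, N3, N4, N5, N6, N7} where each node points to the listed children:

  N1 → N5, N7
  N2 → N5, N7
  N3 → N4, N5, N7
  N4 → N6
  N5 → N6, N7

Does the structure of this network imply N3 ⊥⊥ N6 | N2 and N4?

Enumerating the 5 paths from N3 to N6 and testing each for blocking by {N2, N4}:
Path 1: N3 → N7 ← N1 → N5 → N6
  N7 is a collider here and neither N7 nor any of its descendants is conditioned on, so the collider stays closed — the path is blocked at N7.
Path 2: N3 → N7 ← N2 → N5 → N6
  N7 is a collider here and neither N7 nor any of its descendants is conditioned on, so the collider stays closed — the path is blocked at N7.
Path 3: N3 → N7 ← N5 → N6
  N7 is a collider here and neither N7 nor any of its descendants is conditioned on, so the collider stays closed — the path is blocked at N7.
Path 4: N3 → N5 → N6
  N5 is a chain and N5 is not conditioned on — no node blocks this path, so it is active.
Path 5: N3 → N4 → N6
  N4 is a chain here and N4 is conditioned on, so the path is blocked at N4.
At least one path is unblocked, so d-separation fails.

No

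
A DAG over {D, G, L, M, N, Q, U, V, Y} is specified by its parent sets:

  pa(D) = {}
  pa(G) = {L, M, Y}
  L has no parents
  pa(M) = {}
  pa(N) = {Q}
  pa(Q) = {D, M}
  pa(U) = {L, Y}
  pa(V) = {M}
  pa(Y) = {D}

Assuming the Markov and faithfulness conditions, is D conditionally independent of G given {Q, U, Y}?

There are 3 undirected paths between D and G; checking each against the conditioning set {Q, U, Y}:
  1. D → Q ← M → G — Q:collider[open]; M:fork[open] ⇒ active
  2. D → Y → U ← L → G — Y:chain[blocks]; U:collider[open]; L:fork[open] ⇒ blocked
  3. D → Y → G — Y:chain[blocks] ⇒ blocked
Since the path D → Q ← M → G is active, D and G are not d-separated given {Q, U, Y}.

No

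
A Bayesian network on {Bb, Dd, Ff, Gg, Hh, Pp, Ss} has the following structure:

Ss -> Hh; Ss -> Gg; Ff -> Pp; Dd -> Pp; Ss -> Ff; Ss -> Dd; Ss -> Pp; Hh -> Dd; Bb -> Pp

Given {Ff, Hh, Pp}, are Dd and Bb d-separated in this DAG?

There are 5 undirected paths between Dd and Bb; checking each against the conditioning set {Ff, Hh, Pp}:
  1. Dd → Pp ← Bb — Pp:collider[open] ⇒ active
  2. Dd ← Ss → Pp ← Bb — Ss:fork[open]; Pp:collider[open] ⇒ active
  3. Dd ← Ss → Ff → Pp ← Bb — Ss:fork[open]; Ff:chain[blocks]; Pp:collider[open] ⇒ blocked
  4. Dd ← Hh ← Ss → Pp ← Bb — Hh:chain[blocks]; Ss:fork[open]; Pp:collider[open] ⇒ blocked
  5. Dd ← Hh ← Ss → Ff → Pp ← Bb — Hh:chain[blocks]; Ss:fork[open]; Ff:chain[blocks]; Pp:collider[open] ⇒ blocked
Since the path Dd → Pp ← Bb is active, Dd and Bb are not d-separated given {Ff, Hh, Pp}.

No — Dd and Bb are not d-separated given {Ff, Hh, Pp}.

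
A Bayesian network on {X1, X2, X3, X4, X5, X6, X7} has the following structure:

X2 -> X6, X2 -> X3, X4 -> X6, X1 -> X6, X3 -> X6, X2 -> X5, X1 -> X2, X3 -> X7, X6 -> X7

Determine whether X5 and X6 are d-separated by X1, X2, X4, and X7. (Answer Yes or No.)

There are 4 undirected paths between X5 and X6; checking each against the conditioning set {X1, X2, X4, X7}:
Path 1: X5 ← X2 → X6
  X2 is a fork here and X2 is conditioned on, so the path is blocked at X2.
Path 2: X5 ← X2 → X3 → X6
  X2 is a fork here and X2 is conditioned on, so the path is blocked at X2.
Path 3: X5 ← X2 → X3 → X7 ← X6
  X2 is a fork here and X2 is conditioned on, so the path is blocked at X2.
Path 4: X5 ← X2 ← X1 → X6
  X2 is a chain here and X2 is conditioned on, so the path is blocked at X2.
Since every path is blocked, d-separation holds.

Yes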